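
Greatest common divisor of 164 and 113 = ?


164 = 1 * 113 + 51
113 = 2 * 51 + 11
51 = 4 * 11 + 7
11 = 1 * 7 + 4
7 = 1 * 4 + 3
4 = 1 * 3 + 1
3 = 3 * 1 + 0
GCD = 1


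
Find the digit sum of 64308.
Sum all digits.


6 + 4 + 3 + 0 + 8 = 21


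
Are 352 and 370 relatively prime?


Euclidean algorithm:
370 = 1 * 352 + 18
352 = 19 * 18 + 10
18 = 1 * 10 + 8
10 = 1 * 8 + 2
8 = 4 * 2 + 0
GCD(352, 370) = 2

No, not coprime (GCD = 2)


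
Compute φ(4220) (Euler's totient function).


4220 = 2^2 × 5 × 211
Prime factors: 2, 5, 211
φ(4220) = 4220 × (1-1/2) × (1-1/5) × (1-1/211)
= 4220 × 1/2 × 4/5 × 210/211 = 1680

φ(4220) = 1680


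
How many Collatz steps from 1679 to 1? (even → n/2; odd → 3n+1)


1679 → 5038 → 2519 → 7558 → 3779 → 11338 → 5669 → 17008 → 8504 → 4252 → 2126 → 1063 → 3190 → 1595 → 4786 → 2393 → 7180 → 3590 → 1795 → 5386 → 2693 → 8080 → 4040 → 2020 → 1010 → 505 → 1516 → 758 → 379 → 1138 → 569 → 1708 → 854 → 427 → 1282 → 641 → 1924 → 962 → 481 → 1444 → 722 → 361 → 1084 → 542 → 271 → 814 → 407 → 1222 → 611 → 1834 → 917 → 2752 → 1376 → 688 → 344 → 172 → 86 → 43 → 130 → 65 → 196 → 98 → 49 → 148 → 74 → 37 → 112 → 56 → 28 → 14 → 7 → 22 → 11 → 34 → 17 → 52 → 26 → 13 → 40 → 20 → 10 → 5 → 16 → 8 → 4 → 2 → 1
Total steps = 86

86 steps


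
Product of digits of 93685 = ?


9 × 3 × 6 × 8 × 5 = 6480


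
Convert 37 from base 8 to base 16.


37 (base 8) = 31 (decimal)
31 (decimal) = 1F (base 16)


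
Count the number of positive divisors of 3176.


3176 = 2^3 × 397^1
d(3176) = (3+1) × (1+1) = 8

8 divisors


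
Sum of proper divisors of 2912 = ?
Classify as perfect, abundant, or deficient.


Proper divisors: 1, 2, 4, 7, 8, 13, 14, 16, 26, 28, 32, 52, 56, 91, 104, 112, 182, 208, 224, 364, 416, 728, 1456
Sum = 1 + 2 + 4 + 7 + 8 + 13 + 14 + 16 + 26 + 28 + 32 + 52 + 56 + 91 + 104 + 112 + 182 + 208 + 224 + 364 + 416 + 728 + 1456 = 4144
4144 > 2912 → abundant

s(2912) = 4144 (abundant)


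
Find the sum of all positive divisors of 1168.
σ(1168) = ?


Divisors of 1168: 1, 2, 4, 8, 16, 73, 146, 292, 584, 1168
Sum = 1 + 2 + 4 + 8 + 16 + 73 + 146 + 292 + 584 + 1168 = 2294

σ(1168) = 2294


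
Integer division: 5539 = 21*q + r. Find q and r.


5539 = 21 * 263 + 16
Check: 5523 + 16 = 5539

q = 263, r = 16


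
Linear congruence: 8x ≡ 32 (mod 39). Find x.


GCD(8, 39) = 1, unique solution
a^(-1) mod 39 = 5
x = 5 * 32 mod 39 = 4

x ≡ 4 (mod 39)


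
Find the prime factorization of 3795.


3795 / 3 = 1265
1265 / 5 = 253
253 / 11 = 23
23 / 23 = 1
3795 = 3 × 5 × 11 × 23


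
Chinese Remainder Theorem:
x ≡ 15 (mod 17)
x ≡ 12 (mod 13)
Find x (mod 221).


M = 17*13 = 221
M1 = M/17 = 13, M2 = M/13 = 17
M1^(-1) mod 17 = 4, M2^(-1) mod 13 = 10
x = 15*13*4 + 12*17*10 = 2820
2820 mod 221 = 168
Check: 168 mod 17 = 15 ✓, 168 mod 13 = 12 ✓

x ≡ 168 (mod 221)


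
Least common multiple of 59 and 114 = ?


GCD(59, 114) = 1
LCM = 59*114/1 = 6726/1 = 6726

LCM = 6726


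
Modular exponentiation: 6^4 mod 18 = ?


6^1 mod 18 = 6
6^2 mod 18 = 0
6^3 mod 18 = 0
6^4 mod 18 = 0


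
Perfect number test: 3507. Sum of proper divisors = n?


Proper divisors of 3507: 1, 3, 7, 21, 167, 501, 1169
Sum = 1 + 3 + 7 + 21 + 167 + 501 + 1169 = 1869

No, 3507 is not perfect (1869 ≠ 3507)


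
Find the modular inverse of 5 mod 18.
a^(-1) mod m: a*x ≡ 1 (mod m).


Use the extended Euclidean algorithm on (18, 5); each row r = 18*s + 5*t:
r=18, s=1, t=0
r=5, s=0, t=1
q=3: r=3, s=1, t=-3   [18*(1) + 5*(-3) = 3]
q=1: r=2, s=-1, t=4   [18*(-1) + 5*(4) = 2]
q=1: r=1, s=2, t=-7   [18*(2) + 5*(-7) = 1]
q=2: r=0, s=-5, t=18   [18*(-5) + 5*(18) = 0]
GCD = 1 with t = -7, so 5*(-7) ≡ 1 (mod 18)
Inverse = -7 mod 18 = 11
Check: 5 * 11 = 55 ≡ 1 (mod 18)

5^(-1) ≡ 11 (mod 18)


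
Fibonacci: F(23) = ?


Sequence: 1, 1, 2, 3, 5, 8, 13, 21, 34, 55, 89, 144, 233, 377, 610, 987, 1597, 2584, 4181, 6765, 10946, 17711, 28657
F(23) = 28657


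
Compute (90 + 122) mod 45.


90 + 122 = 212
212 mod 45 = 32


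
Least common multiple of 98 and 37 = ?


GCD(98, 37) = 1
LCM = 98*37/1 = 3626/1 = 3626

LCM = 3626


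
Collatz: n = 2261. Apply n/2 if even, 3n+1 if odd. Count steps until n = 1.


2261 → 6784 → 3392 → 1696 → 848 → 424 → 212 → 106 → 53 → 160 → 80 → 40 → 20 → 10 → 5 → 16 → 8 → 4 → 2 → 1
Total steps = 19

19 steps


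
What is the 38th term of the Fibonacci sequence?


Sequence: 1, 1, 2, 3, 5, 8, 13, 21, 34, 55, 89, 144, 233, 377, 610, 987, 1597, 2584, 4181, 6765, 10946, 17711, 28657, 46368, 75025, 121393, 196418, 317811, 514229, 832040, 1346269, 2178309, 3524578, 5702887, 9227465, 14930352, 24157817, 39088169
F(38) = 39088169


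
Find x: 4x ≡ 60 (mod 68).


GCD(4, 68) = 4 divides 60
Divide: 1x ≡ 15 (mod 17)
x ≡ 15 (mod 17)


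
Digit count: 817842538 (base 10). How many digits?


817842538 has 9 digits in base 10
floor(log10(817842538)) + 1 = floor(8.9127) + 1 = 9

9 digits (base 10)


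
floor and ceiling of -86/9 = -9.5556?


-86/9 = -9.5556
floor = -10
ceil = -9

floor = -10, ceil = -9


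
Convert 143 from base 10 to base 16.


143 (base 10) = 143 (decimal)
143 (decimal) = 8F (base 16)


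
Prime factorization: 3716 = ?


3716 / 2 = 1858
1858 / 2 = 929
929 / 929 = 1
3716 = 2^2 × 929


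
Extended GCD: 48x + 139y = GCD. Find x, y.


Tabular extended Euclidean (each row: r = 48*s + 139*t):
r=48, s=1, t=0
r=139, s=0, t=1
q=0: r=48, s=1, t=0   [48*(1) + 139*(0) = 48]
q=2: r=43, s=-2, t=1   [48*(-2) + 139*(1) = 43]
q=1: r=5, s=3, t=-1   [48*(3) + 139*(-1) = 5]
q=8: r=3, s=-26, t=9   [48*(-26) + 139*(9) = 3]
q=1: r=2, s=29, t=-10   [48*(29) + 139*(-10) = 2]
q=1: r=1, s=-55, t=19   [48*(-55) + 139*(19) = 1]
q=2: r=0, s=139, t=-48   [48*(139) + 139*(-48) = 0]
GCD = 1; from the row with r=1: x=-55, y=19
Check: 48*(-55) + 139*(19) = -2640 + 2641 = 1

GCD = 1, x = -55, y = 19


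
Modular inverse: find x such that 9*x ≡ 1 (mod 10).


Use the extended Euclidean algorithm on (10, 9); each row r = 10*s + 9*t:
r=10, s=1, t=0
r=9, s=0, t=1
q=1: r=1, s=1, t=-1   [10*(1) + 9*(-1) = 1]
q=9: r=0, s=-9, t=10   [10*(-9) + 9*(10) = 0]
GCD = 1 with t = -1, so 9*(-1) ≡ 1 (mod 10)
Inverse = -1 mod 10 = 9
Check: 9 * 9 = 81 ≡ 1 (mod 10)

9^(-1) ≡ 9 (mod 10)


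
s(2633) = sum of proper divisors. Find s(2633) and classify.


Proper divisors: 1
Sum = 1 = 1
1 < 2633 → deficient

s(2633) = 1 (deficient)


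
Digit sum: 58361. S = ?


5 + 8 + 3 + 6 + 1 = 23


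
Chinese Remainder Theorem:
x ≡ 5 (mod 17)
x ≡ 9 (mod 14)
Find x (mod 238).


M = 17*14 = 238
M1 = M/17 = 14, M2 = M/14 = 17
M1^(-1) mod 17 = 11, M2^(-1) mod 14 = 5
x = 5*14*11 + 9*17*5 = 1535
1535 mod 238 = 107
Check: 107 mod 17 = 5 ✓, 107 mod 14 = 9 ✓

x ≡ 107 (mod 238)


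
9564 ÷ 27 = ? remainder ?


9564 = 27 * 354 + 6
Check: 9558 + 6 = 9564

q = 354, r = 6


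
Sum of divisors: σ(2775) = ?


Divisors of 2775: 1, 3, 5, 15, 25, 37, 75, 111, 185, 555, 925, 2775
Sum = 1 + 3 + 5 + 15 + 25 + 37 + 75 + 111 + 185 + 555 + 925 + 2775 = 4712

σ(2775) = 4712


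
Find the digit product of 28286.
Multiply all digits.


2 × 8 × 2 × 8 × 6 = 1536


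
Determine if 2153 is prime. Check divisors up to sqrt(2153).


Check divisors up to sqrt(2153) = 46.4004
No divisors found.
2153 is prime.

Yes, 2153 is prime


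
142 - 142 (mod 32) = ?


142 - 142 = 0
0 mod 32 = 0


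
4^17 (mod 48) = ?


4^1 mod 48 = 4
4^2 mod 48 = 16
4^3 mod 48 = 16
4^4 mod 48 = 16
4^5 mod 48 = 16
4^6 mod 48 = 16
4^7 mod 48 = 16
4^8 mod 48 = 16
4^9 mod 48 = 16
4^10 mod 48 = 16
4^11 mod 48 = 16
4^12 mod 48 = 16
4^13 mod 48 = 16
4^14 mod 48 = 16
4^15 mod 48 = 16
4^16 mod 48 = 16
4^17 mod 48 = 16


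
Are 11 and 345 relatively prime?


Euclidean algorithm:
345 = 31 * 11 + 4
11 = 2 * 4 + 3
4 = 1 * 3 + 1
3 = 3 * 1 + 0
GCD(11, 345) = 1

Yes, coprime (GCD = 1)


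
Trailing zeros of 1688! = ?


floor(1688/5) = 337
floor(1688/25) = 67
floor(1688/125) = 13
floor(1688/625) = 2
Total = 419

419 trailing zeros


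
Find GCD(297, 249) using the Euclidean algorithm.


297 = 1 * 249 + 48
249 = 5 * 48 + 9
48 = 5 * 9 + 3
9 = 3 * 3 + 0
GCD = 3


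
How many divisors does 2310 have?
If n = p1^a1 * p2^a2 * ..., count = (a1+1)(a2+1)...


2310 = 2^1 × 3^1 × 5^1 × 7^1 × 11^1
d(2310) = (1+1) × (1+1) × (1+1) × (1+1) × (1+1) = 32

32 divisors


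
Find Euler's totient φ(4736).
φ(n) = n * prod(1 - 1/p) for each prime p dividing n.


4736 = 2^7 × 37
Prime factors: 2, 37
φ(4736) = 4736 × (1-1/2) × (1-1/37)
= 4736 × 1/2 × 36/37 = 2304

φ(4736) = 2304


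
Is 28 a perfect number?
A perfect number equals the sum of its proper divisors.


Proper divisors of 28: 1, 2, 4, 7, 14
Sum = 1 + 2 + 4 + 7 + 14 = 28

Yes, 28 is perfect (28 = 28)


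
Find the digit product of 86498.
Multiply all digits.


8 × 6 × 4 × 9 × 8 = 13824


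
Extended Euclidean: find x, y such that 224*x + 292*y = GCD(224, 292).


Tabular extended Euclidean (each row: r = 224*s + 292*t):
r=224, s=1, t=0
r=292, s=0, t=1
q=0: r=224, s=1, t=0   [224*(1) + 292*(0) = 224]
q=1: r=68, s=-1, t=1   [224*(-1) + 292*(1) = 68]
q=3: r=20, s=4, t=-3   [224*(4) + 292*(-3) = 20]
q=3: r=8, s=-13, t=10   [224*(-13) + 292*(10) = 8]
q=2: r=4, s=30, t=-23   [224*(30) + 292*(-23) = 4]
q=2: r=0, s=-73, t=56   [224*(-73) + 292*(56) = 0]
GCD = 4; from the row with r=4: x=30, y=-23
Check: 224*(30) + 292*(-23) = 6720 - 6716 = 4

GCD = 4, x = 30, y = -23


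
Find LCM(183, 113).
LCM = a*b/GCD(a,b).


GCD(183, 113) = 1
LCM = 183*113/1 = 20679/1 = 20679

LCM = 20679


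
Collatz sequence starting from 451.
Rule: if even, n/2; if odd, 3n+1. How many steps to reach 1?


451 → 1354 → 677 → 2032 → 1016 → 508 → 254 → 127 → 382 → 191 → 574 → 287 → 862 → 431 → 1294 → 647 → 1942 → 971 → 2914 → 1457 → 4372 → 2186 → 1093 → 3280 → 1640 → 820 → 410 → 205 → 616 → 308 → 154 → 77 → 232 → 116 → 58 → 29 → 88 → 44 → 22 → 11 → 34 → 17 → 52 → 26 → 13 → 40 → 20 → 10 → 5 → 16 → 8 → 4 → 2 → 1
Total steps = 53

53 steps


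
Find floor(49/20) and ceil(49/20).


49/20 = 2.4500
floor = 2
ceil = 3

floor = 2, ceil = 3


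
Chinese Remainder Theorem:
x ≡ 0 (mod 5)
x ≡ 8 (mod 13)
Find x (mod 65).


M = 5*13 = 65
M1 = M/5 = 13, M2 = M/13 = 5
M1^(-1) mod 5 = 2, M2^(-1) mod 13 = 8
x = 0*13*2 + 8*5*8 = 320
320 mod 65 = 60
Check: 60 mod 5 = 0 ✓, 60 mod 13 = 8 ✓

x ≡ 60 (mod 65)


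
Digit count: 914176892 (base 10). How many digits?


914176892 has 9 digits in base 10
floor(log10(914176892)) + 1 = floor(8.9610) + 1 = 9

9 digits (base 10)


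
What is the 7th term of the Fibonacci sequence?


Sequence: 1, 1, 2, 3, 5, 8, 13
F(7) = 13


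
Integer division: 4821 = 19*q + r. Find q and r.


4821 = 19 * 253 + 14
Check: 4807 + 14 = 4821

q = 253, r = 14


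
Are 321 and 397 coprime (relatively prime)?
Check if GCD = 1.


Euclidean algorithm:
397 = 1 * 321 + 76
321 = 4 * 76 + 17
76 = 4 * 17 + 8
17 = 2 * 8 + 1
8 = 8 * 1 + 0
GCD(321, 397) = 1

Yes, coprime (GCD = 1)


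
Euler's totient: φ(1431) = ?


1431 = 3^3 × 53
Prime factors: 3, 53
φ(1431) = 1431 × (1-1/3) × (1-1/53)
= 1431 × 2/3 × 52/53 = 936

φ(1431) = 936


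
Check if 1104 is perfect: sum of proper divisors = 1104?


Proper divisors of 1104: 1, 2, 3, 4, 6, 8, 12, 16, 23, 24, 46, 48, 69, 92, 138, 184, 276, 368, 552
Sum = 1 + 2 + 3 + 4 + 6 + 8 + 12 + 16 + 23 + 24 + 46 + 48 + 69 + 92 + 138 + 184 + 276 + 368 + 552 = 1872

No, 1104 is not perfect (1872 ≠ 1104)


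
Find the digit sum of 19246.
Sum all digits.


1 + 9 + 2 + 4 + 6 = 22


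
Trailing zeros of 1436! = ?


floor(1436/5) = 287
floor(1436/25) = 57
floor(1436/125) = 11
floor(1436/625) = 2
Total = 357

357 trailing zeros


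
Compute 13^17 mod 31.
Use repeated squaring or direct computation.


13^1 mod 31 = 13
13^2 mod 31 = 14
13^3 mod 31 = 27
13^4 mod 31 = 10
13^5 mod 31 = 6
13^6 mod 31 = 16
13^7 mod 31 = 22
13^8 mod 31 = 7
13^9 mod 31 = 29
13^10 mod 31 = 5
13^11 mod 31 = 3
13^12 mod 31 = 8
13^13 mod 31 = 11
13^14 mod 31 = 19
13^15 mod 31 = 30
13^16 mod 31 = 18
13^17 mod 31 = 17


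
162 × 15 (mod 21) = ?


162 × 15 = 2430
2430 mod 21 = 15


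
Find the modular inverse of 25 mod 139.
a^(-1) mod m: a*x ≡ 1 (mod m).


Use the extended Euclidean algorithm on (139, 25); each row r = 139*s + 25*t:
r=139, s=1, t=0
r=25, s=0, t=1
q=5: r=14, s=1, t=-5   [139*(1) + 25*(-5) = 14]
q=1: r=11, s=-1, t=6   [139*(-1) + 25*(6) = 11]
q=1: r=3, s=2, t=-11   [139*(2) + 25*(-11) = 3]
q=3: r=2, s=-7, t=39   [139*(-7) + 25*(39) = 2]
q=1: r=1, s=9, t=-50   [139*(9) + 25*(-50) = 1]
q=2: r=0, s=-25, t=139   [139*(-25) + 25*(139) = 0]
GCD = 1 with t = -50, so 25*(-50) ≡ 1 (mod 139)
Inverse = -50 mod 139 = 89
Check: 25 * 89 = 2225 ≡ 1 (mod 139)

25^(-1) ≡ 89 (mod 139)


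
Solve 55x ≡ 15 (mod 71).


GCD(55, 71) = 1, unique solution
a^(-1) mod 71 = 31
x = 31 * 15 mod 71 = 39

x ≡ 39 (mod 71)


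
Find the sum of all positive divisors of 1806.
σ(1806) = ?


Divisors of 1806: 1, 2, 3, 6, 7, 14, 21, 42, 43, 86, 129, 258, 301, 602, 903, 1806
Sum = 1 + 2 + 3 + 6 + 7 + 14 + 21 + 42 + 43 + 86 + 129 + 258 + 301 + 602 + 903 + 1806 = 4224

σ(1806) = 4224


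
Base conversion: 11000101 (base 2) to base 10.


11000101 (base 2) = 197 (decimal)
197 (decimal) = 197 (base 10)


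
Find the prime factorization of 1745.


1745 / 5 = 349
349 / 349 = 1
1745 = 5 × 349


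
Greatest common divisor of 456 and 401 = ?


456 = 1 * 401 + 55
401 = 7 * 55 + 16
55 = 3 * 16 + 7
16 = 2 * 7 + 2
7 = 3 * 2 + 1
2 = 2 * 1 + 0
GCD = 1


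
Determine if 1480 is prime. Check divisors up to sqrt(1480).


1480 / 2 = 740 (exact division)
1480 is NOT prime.

No, 1480 is not prime


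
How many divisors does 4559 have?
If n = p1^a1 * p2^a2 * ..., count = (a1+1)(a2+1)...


4559 = 47^1 × 97^1
d(4559) = (1+1) × (1+1) = 4

4 divisors


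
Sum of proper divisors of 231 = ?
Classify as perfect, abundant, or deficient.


Proper divisors: 1, 3, 7, 11, 21, 33, 77
Sum = 1 + 3 + 7 + 11 + 21 + 33 + 77 = 153
153 < 231 → deficient

s(231) = 153 (deficient)


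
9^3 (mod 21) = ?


9^1 mod 21 = 9
9^2 mod 21 = 18
9^3 mod 21 = 15


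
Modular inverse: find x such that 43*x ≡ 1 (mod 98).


Use the extended Euclidean algorithm on (98, 43); each row r = 98*s + 43*t:
r=98, s=1, t=0
r=43, s=0, t=1
q=2: r=12, s=1, t=-2   [98*(1) + 43*(-2) = 12]
q=3: r=7, s=-3, t=7   [98*(-3) + 43*(7) = 7]
q=1: r=5, s=4, t=-9   [98*(4) + 43*(-9) = 5]
q=1: r=2, s=-7, t=16   [98*(-7) + 43*(16) = 2]
q=2: r=1, s=18, t=-41   [98*(18) + 43*(-41) = 1]
q=2: r=0, s=-43, t=98   [98*(-43) + 43*(98) = 0]
GCD = 1 with t = -41, so 43*(-41) ≡ 1 (mod 98)
Inverse = -41 mod 98 = 57
Check: 43 * 57 = 2451 ≡ 1 (mod 98)

43^(-1) ≡ 57 (mod 98)


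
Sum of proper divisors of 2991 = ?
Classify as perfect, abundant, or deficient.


Proper divisors: 1, 3, 997
Sum = 1 + 3 + 997 = 1001
1001 < 2991 → deficient

s(2991) = 1001 (deficient)


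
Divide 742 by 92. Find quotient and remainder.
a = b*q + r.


742 = 92 * 8 + 6
Check: 736 + 6 = 742

q = 8, r = 6


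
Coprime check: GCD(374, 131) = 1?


Euclidean algorithm:
374 = 2 * 131 + 112
131 = 1 * 112 + 19
112 = 5 * 19 + 17
19 = 1 * 17 + 2
17 = 8 * 2 + 1
2 = 2 * 1 + 0
GCD(374, 131) = 1

Yes, coprime (GCD = 1)


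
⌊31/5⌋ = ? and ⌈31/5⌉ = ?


31/5 = 6.2000
floor = 6
ceil = 7

floor = 6, ceil = 7


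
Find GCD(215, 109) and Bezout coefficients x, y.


Tabular extended Euclidean (each row: r = 215*s + 109*t):
r=215, s=1, t=0
r=109, s=0, t=1
q=1: r=106, s=1, t=-1   [215*(1) + 109*(-1) = 106]
q=1: r=3, s=-1, t=2   [215*(-1) + 109*(2) = 3]
q=35: r=1, s=36, t=-71   [215*(36) + 109*(-71) = 1]
q=3: r=0, s=-109, t=215   [215*(-109) + 109*(215) = 0]
GCD = 1; from the row with r=1: x=36, y=-71
Check: 215*(36) + 109*(-71) = 7740 - 7739 = 1

GCD = 1, x = 36, y = -71


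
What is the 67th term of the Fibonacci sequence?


Sequence: 1, 1, 2, 3, 5, 8, 13, 21, 34, 55, 89, 144, 233, 377, 610, 987, 1597, 2584, 4181, 6765, 10946, 17711, 28657, 46368, 75025, 121393, 196418, 317811, 514229, 832040, 1346269, 2178309, 3524578, 5702887, 9227465, 14930352, 24157817, 39088169, 63245986, 102334155, 165580141, 267914296, 433494437, 701408733, 1134903170, 1836311903, 2971215073, 4807526976, 7778742049, 12586269025, 20365011074, 32951280099, 53316291173, 86267571272, 139583862445, 225851433717, 365435296162, 591286729879, 956722026041, 1548008755920, 2504730781961, 4052739537881, 6557470319842, 10610209857723, 17167680177565, 27777890035288, 44945570212853
F(67) = 44945570212853


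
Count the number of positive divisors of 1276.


1276 = 2^2 × 11^1 × 29^1
d(1276) = (2+1) × (1+1) × (1+1) = 12

12 divisors


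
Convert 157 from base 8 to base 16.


157 (base 8) = 111 (decimal)
111 (decimal) = 6F (base 16)


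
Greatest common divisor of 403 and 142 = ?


403 = 2 * 142 + 119
142 = 1 * 119 + 23
119 = 5 * 23 + 4
23 = 5 * 4 + 3
4 = 1 * 3 + 1
3 = 3 * 1 + 0
GCD = 1


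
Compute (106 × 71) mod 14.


106 × 71 = 7526
7526 mod 14 = 8


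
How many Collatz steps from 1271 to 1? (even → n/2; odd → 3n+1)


1271 → 3814 → 1907 → 5722 → 2861 → 8584 → 4292 → 2146 → 1073 → 3220 → 1610 → 805 → 2416 → 1208 → 604 → 302 → 151 → 454 → 227 → 682 → 341 → 1024 → 512 → 256 → 128 → 64 → 32 → 16 → 8 → 4 → 2 → 1
Total steps = 31

31 steps


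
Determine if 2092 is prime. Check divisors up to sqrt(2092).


2092 / 2 = 1046 (exact division)
2092 is NOT prime.

No, 2092 is not prime


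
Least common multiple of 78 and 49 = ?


GCD(78, 49) = 1
LCM = 78*49/1 = 3822/1 = 3822

LCM = 3822


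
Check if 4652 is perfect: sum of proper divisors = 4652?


Proper divisors of 4652: 1, 2, 4, 1163, 2326
Sum = 1 + 2 + 4 + 1163 + 2326 = 3496

No, 4652 is not perfect (3496 ≠ 4652)


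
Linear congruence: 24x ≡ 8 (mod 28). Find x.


GCD(24, 28) = 4 divides 8
Divide: 6x ≡ 2 (mod 7)
x ≡ 5 (mod 7)


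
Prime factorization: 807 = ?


807 / 3 = 269
269 / 269 = 1
807 = 3 × 269


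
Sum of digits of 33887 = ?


3 + 3 + 8 + 8 + 7 = 29


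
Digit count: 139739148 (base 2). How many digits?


139739148 in base 2 = 1000010101000100000000001100
Number of digits = 28

28 digits (base 2)


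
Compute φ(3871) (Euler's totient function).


3871 = 7^2 × 79
Prime factors: 7, 79
φ(3871) = 3871 × (1-1/7) × (1-1/79)
= 3871 × 6/7 × 78/79 = 3276

φ(3871) = 3276


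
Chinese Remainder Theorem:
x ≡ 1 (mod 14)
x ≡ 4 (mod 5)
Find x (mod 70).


M = 14*5 = 70
M1 = M/14 = 5, M2 = M/5 = 14
M1^(-1) mod 14 = 3, M2^(-1) mod 5 = 4
x = 1*5*3 + 4*14*4 = 239
239 mod 70 = 29
Check: 29 mod 14 = 1 ✓, 29 mod 5 = 4 ✓

x ≡ 29 (mod 70)


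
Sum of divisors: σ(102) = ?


Divisors of 102: 1, 2, 3, 6, 17, 34, 51, 102
Sum = 1 + 2 + 3 + 6 + 17 + 34 + 51 + 102 = 216

σ(102) = 216


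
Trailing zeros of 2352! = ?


floor(2352/5) = 470
floor(2352/25) = 94
floor(2352/125) = 18
floor(2352/625) = 3
Total = 585

585 trailing zeros


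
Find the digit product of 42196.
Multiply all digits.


4 × 2 × 1 × 9 × 6 = 432


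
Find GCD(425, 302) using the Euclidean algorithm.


425 = 1 * 302 + 123
302 = 2 * 123 + 56
123 = 2 * 56 + 11
56 = 5 * 11 + 1
11 = 11 * 1 + 0
GCD = 1


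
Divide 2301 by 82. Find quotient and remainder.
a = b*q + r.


2301 = 82 * 28 + 5
Check: 2296 + 5 = 2301

q = 28, r = 5


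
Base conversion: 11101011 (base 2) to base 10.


11101011 (base 2) = 235 (decimal)
235 (decimal) = 235 (base 10)


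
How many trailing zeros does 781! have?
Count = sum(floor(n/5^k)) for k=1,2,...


floor(781/5) = 156
floor(781/25) = 31
floor(781/125) = 6
floor(781/625) = 1
Total = 194

194 trailing zeros


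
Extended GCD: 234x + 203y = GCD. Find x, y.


Tabular extended Euclidean (each row: r = 234*s + 203*t):
r=234, s=1, t=0
r=203, s=0, t=1
q=1: r=31, s=1, t=-1   [234*(1) + 203*(-1) = 31]
q=6: r=17, s=-6, t=7   [234*(-6) + 203*(7) = 17]
q=1: r=14, s=7, t=-8   [234*(7) + 203*(-8) = 14]
q=1: r=3, s=-13, t=15   [234*(-13) + 203*(15) = 3]
q=4: r=2, s=59, t=-68   [234*(59) + 203*(-68) = 2]
q=1: r=1, s=-72, t=83   [234*(-72) + 203*(83) = 1]
q=2: r=0, s=203, t=-234   [234*(203) + 203*(-234) = 0]
GCD = 1; from the row with r=1: x=-72, y=83
Check: 234*(-72) + 203*(83) = -16848 + 16849 = 1

GCD = 1, x = -72, y = 83


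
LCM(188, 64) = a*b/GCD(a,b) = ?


GCD(188, 64) = 4
LCM = 188*64/4 = 12032/4 = 3008

LCM = 3008


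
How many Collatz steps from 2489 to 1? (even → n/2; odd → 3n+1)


2489 → 7468 → 3734 → 1867 → 5602 → 2801 → 8404 → 4202 → 2101 → 6304 → 3152 → 1576 → 788 → 394 → 197 → 592 → 296 → 148 → 74 → 37 → 112 → 56 → 28 → 14 → 7 → 22 → 11 → 34 → 17 → 52 → 26 → 13 → 40 → 20 → 10 → 5 → 16 → 8 → 4 → 2 → 1
Total steps = 40

40 steps


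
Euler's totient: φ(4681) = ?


4681 = 31 × 151
Prime factors: 31, 151
φ(4681) = 4681 × (1-1/31) × (1-1/151)
= 4681 × 30/31 × 150/151 = 4500

φ(4681) = 4500


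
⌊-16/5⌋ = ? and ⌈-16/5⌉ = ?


-16/5 = -3.2000
floor = -4
ceil = -3

floor = -4, ceil = -3


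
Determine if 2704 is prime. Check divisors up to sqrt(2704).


2704 / 2 = 1352 (exact division)
2704 is NOT prime.

No, 2704 is not prime


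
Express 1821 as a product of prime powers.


1821 / 3 = 607
607 / 607 = 1
1821 = 3 × 607


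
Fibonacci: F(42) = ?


Sequence: 1, 1, 2, 3, 5, 8, 13, 21, 34, 55, 89, 144, 233, 377, 610, 987, 1597, 2584, 4181, 6765, 10946, 17711, 28657, 46368, 75025, 121393, 196418, 317811, 514229, 832040, 1346269, 2178309, 3524578, 5702887, 9227465, 14930352, 24157817, 39088169, 63245986, 102334155, 165580141, 267914296
F(42) = 267914296


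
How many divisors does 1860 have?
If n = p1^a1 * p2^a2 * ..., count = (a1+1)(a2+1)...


1860 = 2^2 × 3^1 × 5^1 × 31^1
d(1860) = (2+1) × (1+1) × (1+1) × (1+1) = 24

24 divisors


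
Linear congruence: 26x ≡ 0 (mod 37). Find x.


GCD(26, 37) = 1, unique solution
a^(-1) mod 37 = 10
x = 10 * 0 mod 37 = 0

x ≡ 0 (mod 37)


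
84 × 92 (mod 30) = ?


84 × 92 = 7728
7728 mod 30 = 18


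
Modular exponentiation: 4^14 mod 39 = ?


4^1 mod 39 = 4
4^2 mod 39 = 16
4^3 mod 39 = 25
4^4 mod 39 = 22
4^5 mod 39 = 10
4^6 mod 39 = 1
4^7 mod 39 = 4
4^8 mod 39 = 16
4^9 mod 39 = 25
4^10 mod 39 = 22
4^11 mod 39 = 10
4^12 mod 39 = 1
4^13 mod 39 = 4
4^14 mod 39 = 16


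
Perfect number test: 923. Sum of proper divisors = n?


Proper divisors of 923: 1, 13, 71
Sum = 1 + 13 + 71 = 85

No, 923 is not perfect (85 ≠ 923)


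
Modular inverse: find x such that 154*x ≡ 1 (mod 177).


Use the extended Euclidean algorithm on (177, 154); each row r = 177*s + 154*t:
r=177, s=1, t=0
r=154, s=0, t=1
q=1: r=23, s=1, t=-1   [177*(1) + 154*(-1) = 23]
q=6: r=16, s=-6, t=7   [177*(-6) + 154*(7) = 16]
q=1: r=7, s=7, t=-8   [177*(7) + 154*(-8) = 7]
q=2: r=2, s=-20, t=23   [177*(-20) + 154*(23) = 2]
q=3: r=1, s=67, t=-77   [177*(67) + 154*(-77) = 1]
q=2: r=0, s=-154, t=177   [177*(-154) + 154*(177) = 0]
GCD = 1 with t = -77, so 154*(-77) ≡ 1 (mod 177)
Inverse = -77 mod 177 = 100
Check: 154 * 100 = 15400 ≡ 1 (mod 177)

154^(-1) ≡ 100 (mod 177)


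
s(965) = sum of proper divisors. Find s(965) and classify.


Proper divisors: 1, 5, 193
Sum = 1 + 5 + 193 = 199
199 < 965 → deficient

s(965) = 199 (deficient)


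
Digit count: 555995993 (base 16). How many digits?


555995993 in base 16 = 2123D359
Number of digits = 8

8 digits (base 16)


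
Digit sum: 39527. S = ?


3 + 9 + 5 + 2 + 7 = 26


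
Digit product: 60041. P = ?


6 × 0 × 0 × 4 × 1 = 0


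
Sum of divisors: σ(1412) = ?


Divisors of 1412: 1, 2, 4, 353, 706, 1412
Sum = 1 + 2 + 4 + 353 + 706 + 1412 = 2478

σ(1412) = 2478


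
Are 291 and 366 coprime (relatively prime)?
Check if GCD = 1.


Euclidean algorithm:
366 = 1 * 291 + 75
291 = 3 * 75 + 66
75 = 1 * 66 + 9
66 = 7 * 9 + 3
9 = 3 * 3 + 0
GCD(291, 366) = 3

No, not coprime (GCD = 3)


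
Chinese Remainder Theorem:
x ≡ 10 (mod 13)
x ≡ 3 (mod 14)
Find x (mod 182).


M = 13*14 = 182
M1 = M/13 = 14, M2 = M/14 = 13
M1^(-1) mod 13 = 1, M2^(-1) mod 14 = 13
x = 10*14*1 + 3*13*13 = 647
647 mod 182 = 101
Check: 101 mod 13 = 10 ✓, 101 mod 14 = 3 ✓

x ≡ 101 (mod 182)


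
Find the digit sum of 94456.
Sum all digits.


9 + 4 + 4 + 5 + 6 = 28


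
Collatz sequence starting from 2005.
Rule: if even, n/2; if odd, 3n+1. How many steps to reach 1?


2005 → 6016 → 3008 → 1504 → 752 → 376 → 188 → 94 → 47 → 142 → 71 → 214 → 107 → 322 → 161 → 484 → 242 → 121 → 364 → 182 → 91 → 274 → 137 → 412 → 206 → 103 → 310 → 155 → 466 → 233 → 700 → 350 → 175 → 526 → 263 → 790 → 395 → 1186 → 593 → 1780 → 890 → 445 → 1336 → 668 → 334 → 167 → 502 → 251 → 754 → 377 → 1132 → 566 → 283 → 850 → 425 → 1276 → 638 → 319 → 958 → 479 → 1438 → 719 → 2158 → 1079 → 3238 → 1619 → 4858 → 2429 → 7288 → 3644 → 1822 → 911 → 2734 → 1367 → 4102 → 2051 → 6154 → 3077 → 9232 → 4616 → 2308 → 1154 → 577 → 1732 → 866 → 433 → 1300 → 650 → 325 → 976 → 488 → 244 → 122 → 61 → 184 → 92 → 46 → 23 → 70 → 35 → 106 → 53 → 160 → 80 → 40 → 20 → 10 → 5 → 16 → 8 → 4 → 2 → 1
Total steps = 112

112 steps


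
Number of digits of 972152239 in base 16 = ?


972152239 in base 16 = 39F1DDAF
Number of digits = 8

8 digits (base 16)


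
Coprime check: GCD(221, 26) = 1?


Euclidean algorithm:
221 = 8 * 26 + 13
26 = 2 * 13 + 0
GCD(221, 26) = 13

No, not coprime (GCD = 13)


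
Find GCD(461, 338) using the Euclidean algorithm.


461 = 1 * 338 + 123
338 = 2 * 123 + 92
123 = 1 * 92 + 31
92 = 2 * 31 + 30
31 = 1 * 30 + 1
30 = 30 * 1 + 0
GCD = 1


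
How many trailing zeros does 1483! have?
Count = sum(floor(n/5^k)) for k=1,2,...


floor(1483/5) = 296
floor(1483/25) = 59
floor(1483/125) = 11
floor(1483/625) = 2
Total = 368

368 trailing zeros


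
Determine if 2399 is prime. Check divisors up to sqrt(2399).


Check divisors up to sqrt(2399) = 48.9796
No divisors found.
2399 is prime.

Yes, 2399 is prime


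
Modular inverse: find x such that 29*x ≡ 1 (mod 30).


Use the extended Euclidean algorithm on (30, 29); each row r = 30*s + 29*t:
r=30, s=1, t=0
r=29, s=0, t=1
q=1: r=1, s=1, t=-1   [30*(1) + 29*(-1) = 1]
q=29: r=0, s=-29, t=30   [30*(-29) + 29*(30) = 0]
GCD = 1 with t = -1, so 29*(-1) ≡ 1 (mod 30)
Inverse = -1 mod 30 = 29
Check: 29 * 29 = 841 ≡ 1 (mod 30)

29^(-1) ≡ 29 (mod 30)


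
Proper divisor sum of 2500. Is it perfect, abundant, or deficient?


Proper divisors: 1, 2, 4, 5, 10, 20, 25, 50, 100, 125, 250, 500, 625, 1250
Sum = 1 + 2 + 4 + 5 + 10 + 20 + 25 + 50 + 100 + 125 + 250 + 500 + 625 + 1250 = 2967
2967 > 2500 → abundant

s(2500) = 2967 (abundant)


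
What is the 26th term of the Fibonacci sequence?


Sequence: 1, 1, 2, 3, 5, 8, 13, 21, 34, 55, 89, 144, 233, 377, 610, 987, 1597, 2584, 4181, 6765, 10946, 17711, 28657, 46368, 75025, 121393
F(26) = 121393


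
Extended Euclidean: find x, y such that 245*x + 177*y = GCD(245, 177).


Tabular extended Euclidean (each row: r = 245*s + 177*t):
r=245, s=1, t=0
r=177, s=0, t=1
q=1: r=68, s=1, t=-1   [245*(1) + 177*(-1) = 68]
q=2: r=41, s=-2, t=3   [245*(-2) + 177*(3) = 41]
q=1: r=27, s=3, t=-4   [245*(3) + 177*(-4) = 27]
q=1: r=14, s=-5, t=7   [245*(-5) + 177*(7) = 14]
q=1: r=13, s=8, t=-11   [245*(8) + 177*(-11) = 13]
q=1: r=1, s=-13, t=18   [245*(-13) + 177*(18) = 1]
q=13: r=0, s=177, t=-245   [245*(177) + 177*(-245) = 0]
GCD = 1; from the row with r=1: x=-13, y=18
Check: 245*(-13) + 177*(18) = -3185 + 3186 = 1

GCD = 1, x = -13, y = 18


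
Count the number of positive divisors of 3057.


3057 = 3^1 × 1019^1
d(3057) = (1+1) × (1+1) = 4

4 divisors


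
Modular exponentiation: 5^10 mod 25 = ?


5^1 mod 25 = 5
5^2 mod 25 = 0
5^3 mod 25 = 0
5^4 mod 25 = 0
5^5 mod 25 = 0
5^6 mod 25 = 0
5^7 mod 25 = 0
5^8 mod 25 = 0
5^9 mod 25 = 0
5^10 mod 25 = 0


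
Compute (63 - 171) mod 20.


63 - 171 = -108
-108 mod 20 = 12


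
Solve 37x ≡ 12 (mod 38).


GCD(37, 38) = 1, unique solution
a^(-1) mod 38 = 37
x = 37 * 12 mod 38 = 26

x ≡ 26 (mod 38)


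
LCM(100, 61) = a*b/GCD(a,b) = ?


GCD(100, 61) = 1
LCM = 100*61/1 = 6100/1 = 6100

LCM = 6100


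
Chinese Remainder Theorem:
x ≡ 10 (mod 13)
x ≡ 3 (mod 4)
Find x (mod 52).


M = 13*4 = 52
M1 = M/13 = 4, M2 = M/4 = 13
M1^(-1) mod 13 = 10, M2^(-1) mod 4 = 1
x = 10*4*10 + 3*13*1 = 439
439 mod 52 = 23
Check: 23 mod 13 = 10 ✓, 23 mod 4 = 3 ✓

x ≡ 23 (mod 52)


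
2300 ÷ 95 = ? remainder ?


2300 = 95 * 24 + 20
Check: 2280 + 20 = 2300

q = 24, r = 20


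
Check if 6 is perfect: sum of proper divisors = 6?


Proper divisors of 6: 1, 2, 3
Sum = 1 + 2 + 3 = 6

Yes, 6 is perfect (6 = 6)


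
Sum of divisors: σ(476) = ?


Divisors of 476: 1, 2, 4, 7, 14, 17, 28, 34, 68, 119, 238, 476
Sum = 1 + 2 + 4 + 7 + 14 + 17 + 28 + 34 + 68 + 119 + 238 + 476 = 1008

σ(476) = 1008


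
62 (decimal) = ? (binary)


62 (base 10) = 62 (decimal)
62 (decimal) = 111110 (base 2)


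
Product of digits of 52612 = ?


5 × 2 × 6 × 1 × 2 = 120


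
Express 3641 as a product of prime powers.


3641 / 11 = 331
331 / 331 = 1
3641 = 11 × 331


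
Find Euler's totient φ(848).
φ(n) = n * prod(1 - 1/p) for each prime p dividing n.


848 = 2^4 × 53
Prime factors: 2, 53
φ(848) = 848 × (1-1/2) × (1-1/53)
= 848 × 1/2 × 52/53 = 416

φ(848) = 416


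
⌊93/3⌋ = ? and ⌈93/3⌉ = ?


93/3 = 31.0000
floor = 31
ceil = 31

floor = 31, ceil = 31


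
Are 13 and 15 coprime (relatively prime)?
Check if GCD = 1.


Euclidean algorithm:
15 = 1 * 13 + 2
13 = 6 * 2 + 1
2 = 2 * 1 + 0
GCD(13, 15) = 1

Yes, coprime (GCD = 1)


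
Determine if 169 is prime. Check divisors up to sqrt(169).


169 / 13 = 13 (exact division)
169 is NOT prime.

No, 169 is not prime


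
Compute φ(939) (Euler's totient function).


939 = 3 × 313
Prime factors: 3, 313
φ(939) = 939 × (1-1/3) × (1-1/313)
= 939 × 2/3 × 312/313 = 624

φ(939) = 624


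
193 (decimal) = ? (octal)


193 (base 10) = 193 (decimal)
193 (decimal) = 301 (base 8)


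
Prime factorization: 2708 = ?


2708 / 2 = 1354
1354 / 2 = 677
677 / 677 = 1
2708 = 2^2 × 677


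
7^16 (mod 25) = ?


7^1 mod 25 = 7
7^2 mod 25 = 24
7^3 mod 25 = 18
7^4 mod 25 = 1
7^5 mod 25 = 7
7^6 mod 25 = 24
7^7 mod 25 = 18
7^8 mod 25 = 1
7^9 mod 25 = 7
7^10 mod 25 = 24
7^11 mod 25 = 18
7^12 mod 25 = 1
7^13 mod 25 = 7
7^14 mod 25 = 24
7^15 mod 25 = 18
7^16 mod 25 = 1


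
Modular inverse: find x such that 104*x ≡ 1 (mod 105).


Use the extended Euclidean algorithm on (105, 104); each row r = 105*s + 104*t:
r=105, s=1, t=0
r=104, s=0, t=1
q=1: r=1, s=1, t=-1   [105*(1) + 104*(-1) = 1]
q=104: r=0, s=-104, t=105   [105*(-104) + 104*(105) = 0]
GCD = 1 with t = -1, so 104*(-1) ≡ 1 (mod 105)
Inverse = -1 mod 105 = 104
Check: 104 * 104 = 10816 ≡ 1 (mod 105)

104^(-1) ≡ 104 (mod 105)


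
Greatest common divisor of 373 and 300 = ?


373 = 1 * 300 + 73
300 = 4 * 73 + 8
73 = 9 * 8 + 1
8 = 8 * 1 + 0
GCD = 1


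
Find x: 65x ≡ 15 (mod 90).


GCD(65, 90) = 5 divides 15
Divide: 13x ≡ 3 (mod 18)
x ≡ 3 (mod 18)


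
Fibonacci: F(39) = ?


Sequence: 1, 1, 2, 3, 5, 8, 13, 21, 34, 55, 89, 144, 233, 377, 610, 987, 1597, 2584, 4181, 6765, 10946, 17711, 28657, 46368, 75025, 121393, 196418, 317811, 514229, 832040, 1346269, 2178309, 3524578, 5702887, 9227465, 14930352, 24157817, 39088169, 63245986
F(39) = 63245986


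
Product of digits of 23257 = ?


2 × 3 × 2 × 5 × 7 = 420


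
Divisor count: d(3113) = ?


3113 = 11^1 × 283^1
d(3113) = (1+1) × (1+1) = 4

4 divisors


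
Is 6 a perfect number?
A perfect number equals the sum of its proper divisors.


Proper divisors of 6: 1, 2, 3
Sum = 1 + 2 + 3 = 6

Yes, 6 is perfect (6 = 6)


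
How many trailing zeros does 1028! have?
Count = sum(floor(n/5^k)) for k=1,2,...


floor(1028/5) = 205
floor(1028/25) = 41
floor(1028/125) = 8
floor(1028/625) = 1
Total = 255

255 trailing zeros


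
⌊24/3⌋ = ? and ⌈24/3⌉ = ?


24/3 = 8.0000
floor = 8
ceil = 8

floor = 8, ceil = 8


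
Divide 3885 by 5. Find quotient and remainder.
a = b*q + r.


3885 = 5 * 777 + 0
Check: 3885 + 0 = 3885

q = 777, r = 0


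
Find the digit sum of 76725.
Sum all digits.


7 + 6 + 7 + 2 + 5 = 27


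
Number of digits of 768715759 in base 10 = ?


768715759 has 9 digits in base 10
floor(log10(768715759)) + 1 = floor(8.8858) + 1 = 9

9 digits (base 10)


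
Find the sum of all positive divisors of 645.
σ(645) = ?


Divisors of 645: 1, 3, 5, 15, 43, 129, 215, 645
Sum = 1 + 3 + 5 + 15 + 43 + 129 + 215 + 645 = 1056

σ(645) = 1056


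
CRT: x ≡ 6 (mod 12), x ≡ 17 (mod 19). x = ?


M = 12*19 = 228
M1 = M/12 = 19, M2 = M/19 = 12
M1^(-1) mod 12 = 7, M2^(-1) mod 19 = 8
x = 6*19*7 + 17*12*8 = 2430
2430 mod 228 = 150
Check: 150 mod 12 = 6 ✓, 150 mod 19 = 17 ✓

x ≡ 150 (mod 228)


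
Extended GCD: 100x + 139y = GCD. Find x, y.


Tabular extended Euclidean (each row: r = 100*s + 139*t):
r=100, s=1, t=0
r=139, s=0, t=1
q=0: r=100, s=1, t=0   [100*(1) + 139*(0) = 100]
q=1: r=39, s=-1, t=1   [100*(-1) + 139*(1) = 39]
q=2: r=22, s=3, t=-2   [100*(3) + 139*(-2) = 22]
q=1: r=17, s=-4, t=3   [100*(-4) + 139*(3) = 17]
q=1: r=5, s=7, t=-5   [100*(7) + 139*(-5) = 5]
q=3: r=2, s=-25, t=18   [100*(-25) + 139*(18) = 2]
q=2: r=1, s=57, t=-41   [100*(57) + 139*(-41) = 1]
q=2: r=0, s=-139, t=100   [100*(-139) + 139*(100) = 0]
GCD = 1; from the row with r=1: x=57, y=-41
Check: 100*(57) + 139*(-41) = 5700 - 5699 = 1

GCD = 1, x = 57, y = -41


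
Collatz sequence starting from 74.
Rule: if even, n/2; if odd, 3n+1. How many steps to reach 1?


74 → 37 → 112 → 56 → 28 → 14 → 7 → 22 → 11 → 34 → 17 → 52 → 26 → 13 → 40 → 20 → 10 → 5 → 16 → 8 → 4 → 2 → 1
Total steps = 22

22 steps


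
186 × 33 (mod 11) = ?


186 × 33 = 6138
6138 mod 11 = 0


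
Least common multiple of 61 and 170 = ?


GCD(61, 170) = 1
LCM = 61*170/1 = 10370/1 = 10370

LCM = 10370


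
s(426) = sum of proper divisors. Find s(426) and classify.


Proper divisors: 1, 2, 3, 6, 71, 142, 213
Sum = 1 + 2 + 3 + 6 + 71 + 142 + 213 = 438
438 > 426 → abundant

s(426) = 438 (abundant)


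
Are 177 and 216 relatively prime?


Euclidean algorithm:
216 = 1 * 177 + 39
177 = 4 * 39 + 21
39 = 1 * 21 + 18
21 = 1 * 18 + 3
18 = 6 * 3 + 0
GCD(177, 216) = 3

No, not coprime (GCD = 3)


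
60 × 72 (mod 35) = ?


60 × 72 = 4320
4320 mod 35 = 15


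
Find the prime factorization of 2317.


2317 / 7 = 331
331 / 331 = 1
2317 = 7 × 331


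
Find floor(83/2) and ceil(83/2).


83/2 = 41.5000
floor = 41
ceil = 42

floor = 41, ceil = 42


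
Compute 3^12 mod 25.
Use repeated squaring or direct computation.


3^1 mod 25 = 3
3^2 mod 25 = 9
3^3 mod 25 = 2
3^4 mod 25 = 6
3^5 mod 25 = 18
3^6 mod 25 = 4
3^7 mod 25 = 12
3^8 mod 25 = 11
3^9 mod 25 = 8
3^10 mod 25 = 24
3^11 mod 25 = 22
3^12 mod 25 = 16


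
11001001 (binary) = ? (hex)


11001001 (base 2) = 201 (decimal)
201 (decimal) = C9 (base 16)


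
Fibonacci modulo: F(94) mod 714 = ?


F(k) mod 714 for k=1..94:
1, 1, 2, 3, 5, 8, 13, 21, 34, 55, 89, 144, 233, 377, 610, 273, 169, 442, 611, 339, 236, 575, 97, 672, 55, 13, 68, 81, 149, 230, 379, 609, 274, 169, 443, 612, 341, 239, 580, 105, 685, 76, 47, 123, 170, 293, 463, 42, 505, 547, 338, 171, 509, 680, 475, 441, 202, 643, 131, 60, 191, 251, 442, 693, 421, 400, 107, 507, 614, 407, 307, 0, 307, 307, 614, 207, 107, 314, 421, 21, 442, 463, 191, 654, 131, 71, 202, 273, 475, 34, 509, 543, 338, 167
F(94) mod 714 = 167


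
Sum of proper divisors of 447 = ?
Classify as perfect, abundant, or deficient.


Proper divisors: 1, 3, 149
Sum = 1 + 3 + 149 = 153
153 < 447 → deficient

s(447) = 153 (deficient)


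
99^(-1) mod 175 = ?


Use the extended Euclidean algorithm on (175, 99); each row r = 175*s + 99*t:
r=175, s=1, t=0
r=99, s=0, t=1
q=1: r=76, s=1, t=-1   [175*(1) + 99*(-1) = 76]
q=1: r=23, s=-1, t=2   [175*(-1) + 99*(2) = 23]
q=3: r=7, s=4, t=-7   [175*(4) + 99*(-7) = 7]
q=3: r=2, s=-13, t=23   [175*(-13) + 99*(23) = 2]
q=3: r=1, s=43, t=-76   [175*(43) + 99*(-76) = 1]
q=2: r=0, s=-99, t=175   [175*(-99) + 99*(175) = 0]
GCD = 1 with t = -76, so 99*(-76) ≡ 1 (mod 175)
Inverse = -76 mod 175 = 99
Check: 99 * 99 = 9801 ≡ 1 (mod 175)

99^(-1) ≡ 99 (mod 175)


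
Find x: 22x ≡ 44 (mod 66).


GCD(22, 66) = 22 divides 44
Divide: 1x ≡ 2 (mod 3)
x ≡ 2 (mod 3)


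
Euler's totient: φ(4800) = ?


4800 = 2^6 × 3 × 5^2
Prime factors: 2, 3, 5
φ(4800) = 4800 × (1-1/2) × (1-1/3) × (1-1/5)
= 4800 × 1/2 × 2/3 × 4/5 = 1280

φ(4800) = 1280


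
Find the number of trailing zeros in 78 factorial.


floor(78/5) = 15
floor(78/25) = 3
Total = 18

18 trailing zeros


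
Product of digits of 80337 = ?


8 × 0 × 3 × 3 × 7 = 0


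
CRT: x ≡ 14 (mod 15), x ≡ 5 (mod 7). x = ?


M = 15*7 = 105
M1 = M/15 = 7, M2 = M/7 = 15
M1^(-1) mod 15 = 13, M2^(-1) mod 7 = 1
x = 14*7*13 + 5*15*1 = 1349
1349 mod 105 = 89
Check: 89 mod 15 = 14 ✓, 89 mod 7 = 5 ✓

x ≡ 89 (mod 105)


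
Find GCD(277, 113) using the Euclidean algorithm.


277 = 2 * 113 + 51
113 = 2 * 51 + 11
51 = 4 * 11 + 7
11 = 1 * 7 + 4
7 = 1 * 4 + 3
4 = 1 * 3 + 1
3 = 3 * 1 + 0
GCD = 1


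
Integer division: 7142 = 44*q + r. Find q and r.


7142 = 44 * 162 + 14
Check: 7128 + 14 = 7142

q = 162, r = 14


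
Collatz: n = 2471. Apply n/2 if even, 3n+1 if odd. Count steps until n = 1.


2471 → 7414 → 3707 → 11122 → 5561 → 16684 → 8342 → 4171 → 12514 → 6257 → 18772 → 9386 → 4693 → 14080 → 7040 → 3520 → 1760 → 880 → 440 → 220 → 110 → 55 → 166 → 83 → 250 → 125 → 376 → 188 → 94 → 47 → 142 → 71 → 214 → 107 → 322 → 161 → 484 → 242 → 121 → 364 → 182 → 91 → 274 → 137 → 412 → 206 → 103 → 310 → 155 → 466 → 233 → 700 → 350 → 175 → 526 → 263 → 790 → 395 → 1186 → 593 → 1780 → 890 → 445 → 1336 → 668 → 334 → 167 → 502 → 251 → 754 → 377 → 1132 → 566 → 283 → 850 → 425 → 1276 → 638 → 319 → 958 → 479 → 1438 → 719 → 2158 → 1079 → 3238 → 1619 → 4858 → 2429 → 7288 → 3644 → 1822 → 911 → 2734 → 1367 → 4102 → 2051 → 6154 → 3077 → 9232 → 4616 → 2308 → 1154 → 577 → 1732 → 866 → 433 → 1300 → 650 → 325 → 976 → 488 → 244 → 122 → 61 → 184 → 92 → 46 → 23 → 70 → 35 → 106 → 53 → 160 → 80 → 40 → 20 → 10 → 5 → 16 → 8 → 4 → 2 → 1
Total steps = 133

133 steps


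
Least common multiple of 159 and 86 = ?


GCD(159, 86) = 1
LCM = 159*86/1 = 13674/1 = 13674

LCM = 13674


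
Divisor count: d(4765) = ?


4765 = 5^1 × 953^1
d(4765) = (1+1) × (1+1) = 4

4 divisors
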